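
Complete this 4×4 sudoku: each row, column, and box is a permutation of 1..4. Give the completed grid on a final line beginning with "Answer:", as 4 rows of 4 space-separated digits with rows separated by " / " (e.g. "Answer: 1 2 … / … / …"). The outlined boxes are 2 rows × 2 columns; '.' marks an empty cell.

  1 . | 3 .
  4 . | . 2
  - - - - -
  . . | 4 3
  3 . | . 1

Step 1. [r1c2∈{2}] only 2 remains possible at r1c2, so r1c2=2.
Step 2. [r2c2∈{3}] r2c2 has the single candidate 3 ⇒ r2c2=3.
Step 3. [r3c1∈{2}] r3c1 has the single candidate 2, so r3c1=2.
Step 4. [r2c3∈{1}] r2c3's peers cover all but 1, so r2c3=1.
Step 5. [r4c3∈{2}] r4c3's peers cover all but 2. So r4c3=2.
Step 6. [r1c4∈{4}] only 4 remains possible at r1c4 ⇒ r1c4=4.
Step 7. [r3c2∈{1}] r3c2 is down to just 1, so r3c2=1.
Step 8. [r4c2∈{4}] r4c2 has the single candidate 4, so r4c2=4.

Answer: 1 2 3 4 / 4 3 1 2 / 2 1 4 3 / 3 4 2 1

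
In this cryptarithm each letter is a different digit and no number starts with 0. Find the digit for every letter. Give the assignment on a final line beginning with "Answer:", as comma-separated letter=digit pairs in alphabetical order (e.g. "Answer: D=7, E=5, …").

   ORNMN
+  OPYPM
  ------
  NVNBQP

Step 1. [col 1: N + M ≡ P (mod 10)] N=1 is one option consistent with column 1 (N + M ≡ P (mod 10), carry-in 0) — take it, so N=1.
Step 2. [col 1: N + M ≡ P (mod 10)] no forcing yet in column 1 (carry-in 0); P=5 is free and consistent — try it ⇒ P=5.
Step 3. [col 1: N + M ≡ P (mod 10)] from column 1 (N=1, P=5, carry-in 0, digits 1,5 already taken and all letters distinct): M must equal 4, so M=4.
Step 4. [col 2: M + P ≡ Q (mod 10)] column 2 reads M+P+carry(0)=Q with M=4, P=5; with digits 1,4,5 already taken and all letters distinct, the only value for Q is 9. So Q=9.
Step 5. [col 3: N + Y ≡ B (mod 10)] column 3 (N + Y ≡ B (mod 10), carry-in 0) doesn't pin Y yet; pick Y=2 and continue ⇒ Y=2.
Step 6. [col 3: N + Y ≡ B (mod 10)] column 3: given N=1, Y=2, carry-in 0, and digits 1,2,4,5,9 already taken and all letters distinct, N+Y≡B (mod 10) forces B=3 ⇒ B=3.
Step 7. [col 4: R + P ≡ N (mod 10)] column 4: given P=5, N=1, carry-in 0, and digits 1,2,3,4,5,9 already taken and all letters distinct, R+P≡N (mod 10) forces R=6, so R=6.
Step 8. [col 5: O + O ≡ V (mod 10)] from column 5 (nothing yet, carry-in 1, digits 1,2,3,4,5,6,9 already taken and all letters distinct): V must equal 7 ⇒ V=7.
Step 9. [col 5: O + O ≡ V (mod 10)] from column 5 (V=7, carry-in 1, digits 1,2,3,4,5,6,7,9 already taken and all letters distinct): O must equal 8 ⇒ O=8.

Answer: B=3, M=4, N=1, O=8, P=5, Q=9, R=6, V=7, Y=2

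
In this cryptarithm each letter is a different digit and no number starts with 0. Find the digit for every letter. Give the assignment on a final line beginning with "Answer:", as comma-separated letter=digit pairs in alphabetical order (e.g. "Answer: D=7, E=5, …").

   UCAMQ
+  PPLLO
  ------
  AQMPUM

Step 1. [col 1: Q + O ≡ M (mod 10)] column 1 (Q + O ≡ M (mod 10), carry-in 0) doesn't pin M yet; pick M=7 and continue ⇒ M=7.
Step 2. [A] adding two 5-digit numbers gives at most 5+1 digits, and here it does — A is that final carry and must be 1 ⇒ A=1.
Step 3. [col 1: Q + O ≡ M (mod 10)] several values work for O in column 1 (Q + O ≡ M (mod 10), carry-in 0); try O=5 ⇒ O=5.
Step 4. [col 1: Q + O ≡ M (mod 10)] in column 1 we have Q+O≡M with carry-in 0; given O=5, M=7 and digits 1,5,7 already taken and all letters distinct, that pins Q to 2, so Q=2.
Step 5. [col 2: M + L ≡ U (mod 10)] L=6 is one option consistent with column 2 (M + L ≡ U (mod 10), carry-in 0) — take it ⇒ L=6.
Step 6. [col 2: M + L ≡ U (mod 10)] in column 2 we have M+L≡U with carry-in 0; given M=7, L=6 and digits 1,2,5,6,7 already taken and all letters distinct, that pins U to 3. So U=3.
Step 7. [col 3: A + L ≡ P (mod 10)] column 3: given A=1, L=6, carry-in 1, and digits 1,2,3,5,6,7 already taken and all letters distinct, A+L≡P (mod 10) forces P=8, so P=8.
Step 8. [col 4: C + P ≡ M (mod 10)] column 4: given P=8, M=7, carry-in 0, and digits 1,2,3,5,6,7,8 already taken and all letters distinct, C+P≡M (mod 10) forces C=9, so C=9.

Answer: A=1, C=9, L=6, M=7, O=5, P=8, Q=2, U=3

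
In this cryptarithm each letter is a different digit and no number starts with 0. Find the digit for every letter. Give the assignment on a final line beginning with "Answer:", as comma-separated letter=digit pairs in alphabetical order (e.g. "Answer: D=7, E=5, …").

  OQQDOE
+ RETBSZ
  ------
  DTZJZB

Step 1. [col 1: E + Z ≡ B (mod 10)] several values work for E in column 1 (E + Z ≡ B (mod 10), carry-in 0); try E=8, so E=8.
Step 2. [col 1: E + Z ≡ B (mod 10)] Z=4 is one option consistent with column 1 (E + Z ≡ B (mod 10), carry-in 0) — take it. So Z=4.
Step 3. [col 1: E + Z ≡ B (mod 10)] from column 1 (E=8, Z=4, carry-in 0, digits 4,8 already taken and all letters distinct): B must equal 2 ⇒ B=2.
Step 4. [col 2: O + S ≡ Z (mod 10)] several values work for O in column 2 (O + S ≡ Z (mod 10), carry-in 1); try O=3. So O=3.
Step 5. [col 2: O + S ≡ Z (mod 10)] from column 2 (O=3, Z=4, carry-in 1, digits 2,3,4,8 already taken and all letters distinct): S must equal 0. So S=0.
Step 6. [col 3: D + B ≡ J (mod 10)] no forcing yet in column 3 (carry-in 0); D=9 is free and consistent — try it, so D=9.
Step 7. [col 3: D + B ≡ J (mod 10)] from column 3 (D=9, B=2, carry-in 0, digits 0,2,3,4,8,9 already taken and all letters distinct): J must equal 1, so J=1.
Step 8. [col 4: Q + T ≡ Z (mod 10)] several values work for T in column 4 (Q + T ≡ Z (mod 10), carry-in 1); try T=6, so T=6.
Step 9. [col 4: Q + T ≡ Z (mod 10)] from column 4 (T=6, Z=4, carry-in 1, digits 0,1,2,3,4,6,8,9 already taken and all letters distinct): Q must equal 7, so Q=7.
Step 10. [col 6: O + R ≡ D (mod 10)] from column 6 (O=3, D=9, carry-in 1, digits 0,1,2,3,4,6,7,8,9 already taken and all letters distinct): R must equal 5 ⇒ R=5.

Answer: B=2, D=9, E=8, J=1, O=3, Q=7, R=5, S=0, T=6, Z=4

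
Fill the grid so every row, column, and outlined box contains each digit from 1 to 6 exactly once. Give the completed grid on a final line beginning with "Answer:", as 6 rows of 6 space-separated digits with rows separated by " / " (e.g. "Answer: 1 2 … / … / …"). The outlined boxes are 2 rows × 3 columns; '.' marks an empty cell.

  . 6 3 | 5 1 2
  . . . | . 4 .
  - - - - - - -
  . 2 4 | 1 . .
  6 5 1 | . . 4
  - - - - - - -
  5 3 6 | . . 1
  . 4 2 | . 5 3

Step 1. [r3c5∈{3,6}] col 5 places 6 nowhere but r3c5 ⇒ r3c5=6.
Step 2. [r2c4∈{3,6}] across row 2, 3 lands solely at r2c4. So r2c4=3.
Step 3. [r4c4∈{2}] r4c4's peers cover all but 2 ⇒ r4c4=2.
Step 4. [r2c1∈{1,2}] 2 has one home in row 2: r2c1, so r2c1=2.
Step 5. [r2c6∈{6}] r2c6's peers cover all but 6 ⇒ r2c6=6.
Step 6. [r6c1∈{1}] r6c1 has the single candidate 1. So r6c1=1.
Step 7. [r3c1∈{3}] r3c1's peers cover all but 3, so r3c1=3.
Step 8. [r2c2∈{1}] r2c2's peers cover all but 1. So r2c2=1.
Step 9. [r4c5∈{3}] r4c5's peers cover all but 3, so r4c5=3.
Step 10. [r6c4∈{6}] r6c4 has the single candidate 6. So r6c4=6.
Step 11. [r2c3∈{5}] r2c3 has the single candidate 5. So r2c3=5.
Step 12. [r5c4∈{4}] only 4 remains possible at r5c4, so r5c4=4.
Step 13. [r3c6∈{5}] r3c6's peers cover all but 5, so r3c6=5.
Step 14. [r1c1∈{4}] only 4 remains possible at r1c1 ⇒ r1c1=4.
Step 15. [r5c5∈{2}] only 2 remains possible at r5c5 ⇒ r5c5=2.

Answer: 4 6 3 5 1 2 / 2 1 5 3 4 6 / 3 2 4 1 6 5 / 6 5 1 2 3 4 / 5 3 6 4 2 1 / 1 4 2 6 5 3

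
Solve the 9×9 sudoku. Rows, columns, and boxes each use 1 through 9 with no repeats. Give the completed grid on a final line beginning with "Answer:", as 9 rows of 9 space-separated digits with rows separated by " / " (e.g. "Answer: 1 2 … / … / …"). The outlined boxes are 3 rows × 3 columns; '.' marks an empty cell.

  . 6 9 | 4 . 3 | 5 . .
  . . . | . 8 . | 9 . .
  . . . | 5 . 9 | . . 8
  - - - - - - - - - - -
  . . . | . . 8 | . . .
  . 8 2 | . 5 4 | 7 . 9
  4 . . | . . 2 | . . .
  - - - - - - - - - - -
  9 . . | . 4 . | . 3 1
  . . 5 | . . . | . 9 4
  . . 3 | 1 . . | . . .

Step 1. [r2c6∈{1,6,7}] in col 6, 1 fits only at r2c6 ⇒ r2c6=1.
Step 2. [r7c3∈{6,7,8}] col 3 places 8 nowhere but r7c3, so r7c3=8.
Step 3. [r8c4∈{2,3,6,7,8}] 8 has one home in col 4: r8c4 ⇒ r8c4=8.
Step 4. [r9c5∈{2,6,7,9}] row 9 places 9 nowhere but r9c5, so r9c5=9.
Step 5. [r8c5∈{2,3,6,7}] across row 8, 3 lands solely at r8c5 ⇒ r8c5=3.
Step 6. [r7c4∈{2,6,7}] box 8 places 2 nowhere but r7c4, so r7c4=2.
Step 7. [r7c2∈{7}] r7c2 is down to just 7 ⇒ r7c2=7.
Step 8. [r7c7∈{6}] r7c7 is down to just 6 ⇒ r7c7=6.
Step 9. [r8c7∈{2}] only 2 remains possible at r8c7. So r8c7=2.
Step 10. [r8c2∈{1}] only 1 remains possible at r8c2, so r8c2=1.
Step 11. [r8c1∈{6}] only 6 remains possible at r8c1. So r8c1=6.
Step 12. [r9c1∈{2}] nothing but 2 survives at r9c1, so r9c1=2.
Step 13. [r9c7∈{8}] r9c7's peers cover all but 8, so r9c7=8.
Step 14. [r6c8∈{1,5,6,8}] in row 6, 8 fits only at r6c8. So r6c8=8.
Step 15. [r9c2∈{4}] r9c2's peers cover all but 4 ⇒ r9c2=4.
Step 16. [r9c6∈{5,6,7}] row 9 places 6 nowhere but r9c6. So r9c6=6.
Step 17. [r1c1∈{1,7,8}] r1c1 is the only open cell in row 1 admitting 8, so r1c1=8.
Step 18. [r1c8∈{1,2,7}] 1 has one home in row 1: r1c8 ⇒ r1c8=1.
Step 19. [r5c8∈{6}] r5c8 is down to just 6. So r5c8=6.
Step 20. [r3c5∈{2,6,7}] across row 3, 6 lands solely at r3c5. So r3c5=6.
Step 21. [r2c4∈{7}] only 7 remains possible at r2c4, so r2c4=7.
Step 22. [r5c1∈{1,3}] row 5 places 1 nowhere but r5c1, so r5c1=1.
Step 23. [r1c9∈{2,7}] 7 has one home in row 1: r1c9, so r1c9=7.
Step 24. [r9c9∈{5}] r9c9's peers cover all but 5 ⇒ r9c9=5.
Step 25. [r6c9∈{3}] r6c9 has the single candidate 3, so r6c9=3.
Step 26. [r4c8∈{2,4,5}] col 8 places 5 nowhere but r4c8, so r4c8=5.
Step 27. [r3c7∈{3,4}] across col 7, 3 lands solely at r3c7. So r3c7=3.
Step 28. [r3c3∈{1,4,7}] 1 has one home in row 3: r3c3 ⇒ r3c3=1.
Step 29. [r3c8∈{2,4}] row 3 places 4 nowhere but r3c8 ⇒ r3c8=4.
Step 30. [r6c7∈{1}] only 1 remains possible at r6c7 ⇒ r6c7=1.
Step 31. [r2c1∈{3,5}] across col 1, 5 lands solely at r2c1 ⇒ r2c1=5.
Step 32. [r4c1∈{3,7}] r4c1 is the only open cell in col 1 admitting 3 ⇒ r4c1=3.
Step 33. [r6c5∈{7}] only 7 remains possible at r6c5 ⇒ r6c5=7.
Step 34. [r2c8∈{2}] nothing but 2 survives at r2c8. So r2c8=2.
Step 35. [r6c3∈{6}] r6c3 has the single candidate 6, so r6c3=6.
Step 36. [r6c4∈{9}] r6c4 is down to just 9 ⇒ r6c4=9.
Step 37. [r4c5∈{1}] only 1 remains possible at r4c5. So r4c5=1.
Step 38. [r1c5∈{2}] r1c5 is down to just 2 ⇒ r1c5=2.
Step 39. [r7c6∈{5}] r7c6's peers cover all but 5, so r7c6=5.
Step 40. [r8c6∈{7}] r8c6's peers cover all but 7, so r8c6=7.
Step 41. [r4c4∈{6}] r4c4 is down to just 6 ⇒ r4c4=6.
Step 42. [r9c8∈{7}] only 7 remains possible at r9c8, so r9c8=7.
Step 43. [r4c3∈{7}] only 7 remains possible at r4c3 ⇒ r4c3=7.
Step 44. [r4c2∈{9}] r4c2's peers cover all but 9 ⇒ r4c2=9.
Step 45. [r4c9∈{2}] only 2 remains possible at r4c9, so r4c9=2.
Step 46. [r5c4∈{3}] nothing but 3 survives at r5c4, so r5c4=3.
Step 47. [r6c2∈{5}] r6c2's peers cover all but 5 ⇒ r6c2=5.
Step 48. [r3c1∈{7}] r3c1 has the single candidate 7 ⇒ r3c1=7.
Step 49. [r2c3∈{4}] only 4 remains possible at r2c3, so r2c3=4.
Step 50. [r4c7∈{4}] r4c7 is down to just 4 ⇒ r4c7=4.
Step 51. [r2c2∈{3}] r2c2 has the single candidate 3. So r2c2=3.
Step 52. [r3c2∈{2}] only 2 remains possible at r3c2. So r3c2=2.
Step 53. [r2c9∈{6}] nothing but 6 survives at r2c9, so r2c9=6.

Answer: 8 6 9 4 2 3 5 1 7 / 5 3 4 7 8 1 9 2 6 / 7 2 1 5 6 9 3 4 8 / 3 9 7 6 1 8 4 5 2 / 1 8 2 3 5 4 7 6 9 / 4 5 6 9 7 2 1 8 3 / 9 7 8 2 4 5 6 3 1 / 6 1 5 8 3 7 2 9 4 / 2 4 3 1 9 6 8 7 5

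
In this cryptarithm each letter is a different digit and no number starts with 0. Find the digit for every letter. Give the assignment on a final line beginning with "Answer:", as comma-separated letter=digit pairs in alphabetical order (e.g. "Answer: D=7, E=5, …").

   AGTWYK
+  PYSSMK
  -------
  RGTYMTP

Step 1. [col 1: K + K ≡ P (mod 10)] P=8 is one option consistent with column 1 (K + K ≡ P (mod 10), carry-in 0) — take it ⇒ P=8.
Step 2. [R] adding two 6-digit numbers gives at most 6+1 digits, and here it does — R is that final carry and must be 1. So R=1.
Step 3. [col 1: K + K ≡ P (mod 10)] K=9 is one option consistent with column 1 (K + K ≡ P (mod 10), carry-in 0) — take it. So K=9.
Step 4. [col 2: Y + M ≡ T (mod 10)] column 2 (Y + M ≡ T (mod 10), carry-in 1) doesn't pin T yet; pick T=0 and continue, so T=0.
Step 5. [col 2: Y + M ≡ T (mod 10)] several values work for M in column 2 (Y + M ≡ T (mod 10), carry-in 1); try M=2. So M=2.
Step 6. [col 2: Y + M ≡ T (mod 10)] in column 2 we have Y+M≡T with carry-in 1; given M=2, T=0 and digits 0,1,2,8,9 already taken and all letters distinct, that pins Y to 7. So Y=7.
Step 7. [col 3: W + S ≡ M (mod 10)] no forcing yet in column 3 (carry-in 1); S=6 is free and consistent — try it ⇒ S=6.
Step 8. [col 3: W + S ≡ M (mod 10)] column 3: given S=6, M=2, carry-in 1, and digits 0,1,2,6,7,8,9 already taken and all letters distinct, W+S≡M (mod 10) forces W=5, so W=5.
Step 9. [col 5: G + Y ≡ T (mod 10)] column 5: given Y=7, T=0, carry-in 0, and digits 0,1,2,5,6,7,8,9 already taken and all letters distinct, G+Y≡T (mod 10) forces G=3. So G=3.
Step 10. [col 6: A + P ≡ G (mod 10)] column 6: given P=8, G=3, carry-in 1, and digits 0,1,2,3,5,6,7,8,9 already taken and all letters distinct, A+P≡G (mod 10) forces A=4 ⇒ A=4.

Answer: A=4, G=3, K=9, M=2, P=8, R=1, S=6, T=0, W=5, Y=7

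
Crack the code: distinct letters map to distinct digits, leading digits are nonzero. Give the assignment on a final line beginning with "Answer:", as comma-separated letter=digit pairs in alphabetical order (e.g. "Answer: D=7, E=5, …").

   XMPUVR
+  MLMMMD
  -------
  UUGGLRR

Step 1. [U] the sum has 7 digits but both addends have 6; that extra leading digit U is the final carry, namely 1, so U=1.
Step 2. [col 1: R + D ≡ R (mod 10)] from column 1 (nothing yet, carry-in 0, digits 1 already taken and all letters distinct): D must equal 0. So D=0.
Step 3. [col 1: R + D ≡ R (mod 10)] several values work for R in column 1 (R + D ≡ R (mod 10), carry-in 0); try R=3 ⇒ R=3.
Step 4. [col 2: V + M ≡ R (mod 10)] several values work for M in column 2 (V + M ≡ R (mod 10), carry-in 0); try M=6. So M=6.
Step 5. [col 2: V + M ≡ R (mod 10)] column 2: given M=6, R=3, carry-in 0, and digits 0,1,3,6 already taken and all letters distinct, V+M≡R (mod 10) forces V=7. So V=7.
Step 6. [col 3: U + M ≡ L (mod 10)] column 3: given U=1, M=6, carry-in 1, and digits 0,1,3,6,7 already taken and all letters distinct, U+M≡L (mod 10) forces L=8, so L=8.
Step 7. [col 4: P + M ≡ G (mod 10)] column 4: given M=6, carry-in 0, and digits 0,1,3,6,7,8 already taken and all letters distinct, P+M≡G (mod 10) forces G=5, so G=5.
Step 8. [col 4: P + M ≡ G (mod 10)] from column 4 (M=6, G=5, carry-in 0, digits 0,1,3,5,6,7,8 already taken and all letters distinct): P must equal 9 ⇒ P=9.
Step 9. [col 6: X + M ≡ U (mod 10)] from column 6 (M=6, U=1, carry-in 1, digits 0,1,3,5,6,7,8,9 already taken and all letters distinct): X must equal 4 ⇒ X=4.

Answer: D=0, G=5, L=8, M=6, P=9, R=3, U=1, V=7, X=4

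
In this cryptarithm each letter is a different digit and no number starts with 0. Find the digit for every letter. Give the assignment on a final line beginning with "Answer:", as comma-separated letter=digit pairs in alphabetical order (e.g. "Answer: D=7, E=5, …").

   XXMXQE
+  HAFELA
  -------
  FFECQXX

Step 1. [col 1: E + A ≡ X (mod 10)] several values work for A in column 1 (E + A ≡ X (mod 10), carry-in 0); try A=5, so A=5.
Step 2. [col 1: E + A ≡ X (mod 10)] column 1 (E + A ≡ X (mod 10), carry-in 0) doesn't pin X yet; pick X=4 and continue ⇒ X=4.
Step 3. [col 1: E + A ≡ X (mod 10)] in column 1 we have E+A≡X with carry-in 0; given A=5, X=4 and digits 4,5 already taken and all letters distinct, that pins E to 9, so E=9.
Step 4. [F] the sum has 7 digits but both addends have 6; that extra leading digit F is the final carry, namely 1 ⇒ F=1.
Step 5. [col 2: Q + L ≡ X (mod 10)] L=0 is one option consistent with column 2 (Q + L ≡ X (mod 10), carry-in 1) — take it. So L=0.
Step 6. [col 2: Q + L ≡ X (mod 10)] in column 2 we have Q+L≡X with carry-in 1; given L=0, X=4 and digits 0,1,4,5,9 already taken and all letters distinct, that pins Q to 3, so Q=3.
Step 7. [col 4: M + F ≡ C (mod 10)] from column 4 (F=1, carry-in 1, digits 0,1,3,4,5,9 already taken and all letters distinct): M must equal 6 ⇒ M=6.
Step 8. [col 4: M + F ≡ C (mod 10)] from column 4 (M=6, F=1, carry-in 1, digits 0,1,3,4,5,6,9 already taken and all letters distinct): C must equal 8, so C=8.
Step 9. [col 6: X + H ≡ F (mod 10)] column 6 reads X+H+carry(0)=F with X=4, F=1; with digits 0,1,3,4,5,6,8,9 already taken and all letters distinct, the only value for H is 7 ⇒ H=7.

Answer: A=5, C=8, E=9, F=1, H=7, L=0, M=6, Q=3, X=4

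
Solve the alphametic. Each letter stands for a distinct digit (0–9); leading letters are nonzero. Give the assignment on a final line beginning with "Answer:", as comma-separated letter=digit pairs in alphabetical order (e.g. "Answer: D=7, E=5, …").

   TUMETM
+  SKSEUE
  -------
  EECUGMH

Step 1. [col 1: M + E ≡ H (mod 10)] no forcing yet in column 1 (carry-in 0); M=8 is free and consistent — try it. So M=8.
Step 2. [col 1: M + E ≡ H (mod 10)] several values work for E in column 1 (M + E ≡ H (mod 10), carry-in 0); try E=1 ⇒ E=1.
Step 3. [col 1: M + E ≡ H (mod 10)] column 1 reads M+E+carry(0)=H with M=8, E=1; with digits 1,8 already taken and all letters distinct, the only value for H is 9, so H=9.
Step 4. [col 2: T + U ≡ M (mod 10)] no forcing yet in column 2 (carry-in 0); U=5 is free and consistent — try it. So U=5.
Step 5. [col 2: T + U ≡ M (mod 10)] in column 2 we have T+U≡M with carry-in 0; given U=5, M=8 and digits 1,5,8,9 already taken and all letters distinct, that pins T to 3 ⇒ T=3.
Step 6. [col 3: E + E ≡ G (mod 10)] in column 3 we have E+E≡G with carry-in 0; given E=1 and digits 1,3,5,8,9 already taken and all letters distinct, that pins G to 2. So G=2.
Step 7. [col 4: M + S ≡ U (mod 10)] column 4: given M=8, U=5, carry-in 0, and digits 1,2,3,5,8,9 already taken and all letters distinct, M+S≡U (mod 10) forces S=7. So S=7.
Step 8. [col 5: U + K ≡ C (mod 10)] column 5 (U + K ≡ C (mod 10), carry-in 1) doesn't pin K yet; pick K=4 and continue, so K=4.
Step 9. [col 5: U + K ≡ C (mod 10)] column 5: given U=5, K=4, carry-in 1, and digits 1,2,3,4,5,7,8,9 already taken and all letters distinct, U+K≡C (mod 10) forces C=0. So C=0.

Answer: C=0, E=1, G=2, H=9, K=4, M=8, S=7, T=3, U=5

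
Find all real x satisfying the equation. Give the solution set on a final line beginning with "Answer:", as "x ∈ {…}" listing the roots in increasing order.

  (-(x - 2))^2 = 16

Step 1. [(-(x - 2))^2 = 16] 16 ≥ 0, LHS is (·)² — take ±√. So sqrt: -(x - 2) = 4 or -4.
Step 2. [-(x - 2) = 4 or -4] leading − — multiply by −1. So neg: x - 2 = -4 or 4.
Step 3. [x - 2 = -4 or 4] the outer -2 inverts by adding 2 ⇒ sub: x = -2 or 6.

Answer: x ∈ {-2, 6}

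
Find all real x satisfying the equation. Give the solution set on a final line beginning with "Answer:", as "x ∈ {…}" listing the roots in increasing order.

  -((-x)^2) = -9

Step 1. [-((-x)^2) = -9] flip signs both sides. So neg: (-x)^2 = 9.
Step 2. [(-x)^2 = 9] LHS squared, RHS 9 ≥ 0: apply √ (±) ⇒ sqrt: -x = 3 or -3.
Step 3. [-x = 3 or -3] flip signs both sides, so neg: x = -3 or 3.

Answer: x ∈ {-3, 3}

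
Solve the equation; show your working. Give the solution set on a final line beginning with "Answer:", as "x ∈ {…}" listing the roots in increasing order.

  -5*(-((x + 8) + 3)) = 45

Step 1. [-5*(-((x + 8) + 3)) = 45] divide by the outer -5 ⇒ div: -((x + 8) + 3) = -9.
Step 2. [-((x + 8) + 3) = -9] LHS negated; negate both sides ⇒ neg: (x + 8) + 3 = 9.
Step 3. [(x + 8) + 3 = 9] the outer +3 inverts by subtracting 3, so sub: x + 8 = 6.
Step 4. [x + 8 = 6] peel the +8: subtract 8 from each side, so sub: x = -2.

Answer: x ∈ {-2}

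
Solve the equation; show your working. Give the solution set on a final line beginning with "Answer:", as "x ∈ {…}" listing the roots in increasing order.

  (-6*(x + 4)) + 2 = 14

Step 1. [(-6*(x + 4)) + 2 = 14] peel the +2: subtract 2 from each side ⇒ sub: -6*(x + 4) = 12.
Step 2. [-6*(x + 4) = 12] LHS = -6·(…); ÷-6 both sides, so div: x + 4 = -2.
Step 3. [x + 4 = -2] the outer +4 inverts by subtracting 4 ⇒ sub: x = -6.

Answer: x ∈ {-6}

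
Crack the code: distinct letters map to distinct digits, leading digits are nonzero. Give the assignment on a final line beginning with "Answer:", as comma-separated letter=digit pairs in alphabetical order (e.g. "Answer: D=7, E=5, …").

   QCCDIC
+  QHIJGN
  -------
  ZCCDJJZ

Step 1. [col 1: C + N ≡ Z (mod 10)] no forcing yet in column 1 (carry-in 0); C=7 is free and consistent — try it ⇒ C=7.
Step 2. [col 1: C + N ≡ Z (mod 10)] several values work for Z in column 1 (C + N ≡ Z (mod 10), carry-in 0); try Z=1. So Z=1.
Step 3. [col 1: C + N ≡ Z (mod 10)] from column 1 (C=7, Z=1, carry-in 0, digits 1,7 already taken and all letters distinct): N must equal 4. So N=4.
Step 4. [col 2: I + G ≡ J (mod 10)] no forcing yet in column 2 (carry-in 1); G=2 is free and consistent — try it. So G=2.
Step 5. [col 2: I + G ≡ J (mod 10)] no forcing yet in column 2 (carry-in 1); I=3 is free and consistent — try it ⇒ I=3.
Step 6. [col 2: I + G ≡ J (mod 10)] column 2: given I=3, G=2, carry-in 1, and digits 1,2,3,4,7 already taken and all letters distinct, I+G≡J (mod 10) forces J=6 ⇒ J=6.
Step 7. [col 3: D + J ≡ J (mod 10)] column 3 reads D+J+carry(0)=J with J=6; with digits 1,2,3,4,6,7 already taken and all letters distinct, the only value for D is 0. So D=0.
Step 8. [col 5: C + H ≡ C (mod 10)] column 5: given C=7, carry-in 1, and digits 0,1,2,3,4,6,7 already taken and all letters distinct, C+H≡C (mod 10) forces H=9. So H=9.
Step 9. [col 6: Q + Q ≡ C (mod 10)] column 6 reads Q+Q+carry(1)=C with C=7; with digits 0,1,2,3,4,6,7,9 already taken and all letters distinct, the only value for Q is 8 ⇒ Q=8.

Answer: C=7, D=0, G=2, H=9, I=3, J=6, N=4, Q=8, Z=1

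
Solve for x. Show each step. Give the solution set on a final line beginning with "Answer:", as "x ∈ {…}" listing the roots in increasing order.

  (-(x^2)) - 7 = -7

Step 1. [(-(x^2)) - 7 = -7] peel the -7: add 7 from each side. So sub: -(x^2) = 0.
Step 2. [-(x^2) = 0] flip signs both sides. So neg: x^2 = 0.
Step 3. [x^2 = 0] LHS squared, RHS 0 ≥ 0: apply √ (±). So sqrt: x = 0.

Answer: x ∈ {0}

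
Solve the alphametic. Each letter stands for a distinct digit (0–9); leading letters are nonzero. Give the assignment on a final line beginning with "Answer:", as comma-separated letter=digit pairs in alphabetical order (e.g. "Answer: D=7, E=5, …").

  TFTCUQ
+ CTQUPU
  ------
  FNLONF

Step 1. [col 1: Q + U ≡ F (mod 10)] column 1 (Q + U ≡ F (mod 10), carry-in 0) doesn't pin Q yet; pick Q=1 and continue. So Q=1.
Step 2. [col 1: Q + U ≡ F (mod 10)] no forcing yet in column 1 (carry-in 0); U=8 is free and consistent — try it, so U=8.
Step 3. [col 1: Q + U ≡ F (mod 10)] in column 1 we have Q+U≡F with carry-in 0; given Q=1, U=8 and digits 1,8 already taken and all letters distinct, that pins F to 9 ⇒ F=9.
Step 4. [col 2: U + P ≡ N (mod 10)] N=4 is one option consistent with column 2 (U + P ≡ N (mod 10), carry-in 0) — take it. So N=4.
Step 5. [col 2: U + P ≡ N (mod 10)] from column 2 (U=8, N=4, carry-in 0, digits 1,4,8,9 already taken and all letters distinct): P must equal 6 ⇒ P=6.
Step 6. [col 3: C + U ≡ O (mod 10)] in column 3 we have C+U≡O with carry-in 1; given U=8 and digits 1,4,6,8,9 already taken and all letters distinct, that pins C to 3 ⇒ C=3.
Step 7. [col 3: C + U ≡ O (mod 10)] in column 3 we have C+U≡O with carry-in 1; given C=3, U=8 and digits 1,3,4,6,8,9 already taken and all letters distinct, that pins O to 2 ⇒ O=2.
Step 8. [col 4: T + Q ≡ L (mod 10)] column 4: given Q=1, carry-in 1, and digits 1,2,3,4,6,8,9 already taken and all letters distinct, T+Q≡L (mod 10) forces T=5 ⇒ T=5.
Step 9. [col 4: T + Q ≡ L (mod 10)] column 4: given T=5, Q=1, carry-in 1, and digits 1,2,3,4,5,6,8,9 already taken and all letters distinct, T+Q≡L (mod 10) forces L=7, so L=7.

Answer: C=3, F=9, L=7, N=4, O=2, P=6, Q=1, T=5, U=8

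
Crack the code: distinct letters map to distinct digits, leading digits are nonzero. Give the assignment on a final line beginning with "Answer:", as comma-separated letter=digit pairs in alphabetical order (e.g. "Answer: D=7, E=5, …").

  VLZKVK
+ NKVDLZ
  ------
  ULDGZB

Step 1. [col 1: K + Z ≡ B (mod 10)] column 1 (K + Z ≡ B (mod 10), carry-in 0) doesn't pin K yet; pick K=9 and continue ⇒ K=9.
Step 2. [col 1: K + Z ≡ B (mod 10)] no forcing yet in column 1 (carry-in 0); Z=8 is free and consistent — try it. So Z=8.
Step 3. [col 1: K + Z ≡ B (mod 10)] column 1 reads K+Z+carry(0)=B with K=9, Z=8; with digits 8,9 already taken and all letters distinct, the only value for B is 7. So B=7.
Step 4. [col 2: V + L ≡ Z (mod 10)] L=5 is one option consistent with column 2 (V + L ≡ Z (mod 10), carry-in 1) — take it, so L=5.
Step 5. [col 2: V + L ≡ Z (mod 10)] column 2 reads V+L+carry(1)=Z with L=5, Z=8; with digits 5,7,8,9 already taken and all letters distinct, the only value for V is 2, so V=2.
Step 6. [col 3: K + D ≡ G (mod 10)] column 3 (K + D ≡ G (mod 10), carry-in 0) doesn't pin D yet; pick D=1 and continue. So D=1.
Step 7. [col 3: K + D ≡ G (mod 10)] in column 3 we have K+D≡G with carry-in 0; given K=9, D=1 and digits 1,2,5,7,8,9 already taken and all letters distinct, that pins G to 0 ⇒ G=0.
Step 8. [col 6: V + N ≡ U (mod 10)] from column 6 (V=2, carry-in 1, digits 0,1,2,5,7,8,9 already taken and all letters distinct): N must equal 3, so N=3.
Step 9. [col 6: V + N ≡ U (mod 10)] column 6 reads V+N+carry(1)=U with V=2, N=3; with digits 0,1,2,3,5,7,8,9 already taken and all letters distinct, the only value for U is 6. So U=6.

Answer: B=7, D=1, G=0, K=9, L=5, N=3, U=6, V=2, Z=8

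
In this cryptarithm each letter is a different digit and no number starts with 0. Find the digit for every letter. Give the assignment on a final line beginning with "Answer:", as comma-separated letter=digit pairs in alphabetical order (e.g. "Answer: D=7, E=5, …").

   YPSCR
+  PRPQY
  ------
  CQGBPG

Step 1. [C] C is the leading digit of a 6-digit sum of two 5-digit numbers; the final carry is exactly 1 ⇒ C=1.
Step 2. [col 1: R + Y ≡ G (mod 10)] no forcing yet in column 1 (carry-in 0); G=0 is free and consistent — try it. So G=0.
Step 3. [col 1: R + Y ≡ G (mod 10)] R=3 is one option consistent with column 1 (R + Y ≡ G (mod 10), carry-in 0) — take it, so R=3.
Step 4. [col 1: R + Y ≡ G (mod 10)] column 1 reads R+Y+carry(0)=G with R=3, G=0; with digits 0,1,3 already taken and all letters distinct, the only value for Y is 7 ⇒ Y=7.
Step 5. [col 2: C + Q ≡ P (mod 10)] column 2 (C + Q ≡ P (mod 10), carry-in 1) doesn't pin P yet; pick P=6 and continue. So P=6.
Step 6. [col 2: C + Q ≡ P (mod 10)] column 2 reads C+Q+carry(1)=P with C=1, P=6; with digits 0,1,3,6,7 already taken and all letters distinct, the only value for Q is 4, so Q=4.
Step 7. [col 3: S + P ≡ B (mod 10)] S=9 is one option consistent with column 3 (S + P ≡ B (mod 10), carry-in 0) — take it ⇒ S=9.
Step 8. [col 3: S + P ≡ B (mod 10)] column 3: given S=9, P=6, carry-in 0, and digits 0,1,3,4,6,7,9 already taken and all letters distinct, S+P≡B (mod 10) forces B=5, so B=5.

Answer: B=5, C=1, G=0, P=6, Q=4, R=3, S=9, Y=7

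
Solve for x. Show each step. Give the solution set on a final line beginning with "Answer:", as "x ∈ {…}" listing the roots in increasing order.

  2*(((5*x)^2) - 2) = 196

Step 1. [2*(((5*x)^2) - 2) = 196] divide by the outer 2. So div: ((5*x)^2) - 2 = 98.
Step 2. [((5*x)^2) - 2 = 98] 2 comes off first (add 2) ⇒ sub: (5*x)^2 = 100.
Step 3. [(5*x)^2 = 100] 100 ≥ 0, LHS is (·)² — take ±√, so sqrt: 5*x = 10 or -10.
Step 4. [5*x = 10 or -10] LHS = 5·(…); ÷5 both sides, so div: x = 2 or -2.

Answer: x ∈ {-2, 2}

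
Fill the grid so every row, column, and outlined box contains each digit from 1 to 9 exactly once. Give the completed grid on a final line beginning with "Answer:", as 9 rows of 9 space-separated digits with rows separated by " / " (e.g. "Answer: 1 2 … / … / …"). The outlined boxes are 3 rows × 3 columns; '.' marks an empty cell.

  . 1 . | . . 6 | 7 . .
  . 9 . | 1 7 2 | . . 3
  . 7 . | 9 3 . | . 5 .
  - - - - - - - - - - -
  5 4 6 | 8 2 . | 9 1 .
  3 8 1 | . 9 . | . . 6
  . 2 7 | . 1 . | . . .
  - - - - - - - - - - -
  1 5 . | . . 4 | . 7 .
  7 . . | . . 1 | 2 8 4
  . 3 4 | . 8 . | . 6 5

Step 1. [r2c8∈{4}] r2c8's peers cover all but 4 ⇒ r2c8=4.
Step 2. [r6c4∈{3,4,5,6}] 6 has one home in row 6: r6c4 ⇒ r6c4=6.
Step 3. [r7c3∈{2,8,9}] r7c3 is the only open cell in row 7 admitting 8 ⇒ r7c3=8.
Step 4. [r3c1∈{2,4,6,8}] r3c1 is the only open cell in row 3 admitting 4. So r3c1=4.
Step 5. [r5c4∈{4,5,7}] in box 5, 4 fits only at r5c4 ⇒ r5c4=4.
Step 6. [r5c6∈{5,7}] across row 5, 7 lands solely at r5c6, so r5c6=7.
Step 7. [r3c7∈{1,6,8}] across row 3, 6 lands solely at r3c7 ⇒ r3c7=6.
Step 8. [r2c7∈{8}] r2c7 is down to just 8. So r2c7=8.
Step 9. [r9c1∈{2,9}] in box 7, 2 fits only at r9c1 ⇒ r9c1=2.
Step 10. [r1c4∈{5}] r1c4 is down to just 5 ⇒ r1c4=5.
Step 11. [r6c6∈{3,5}] 5 has one home in col 6: r6c6 ⇒ r6c6=5.
Step 12. [r7c7∈{3}] r7c7's peers cover all but 3. So r7c7=3.
Step 13. [r3c3∈{2}] nothing but 2 survives at r3c3, so r3c3=2.
Step 14. [r1c9∈{2,9}] across col 9, 2 lands solely at r1c9 ⇒ r1c9=2.
Step 15. [r8c5∈{5,6}] row 8 places 5 nowhere but r8c5. So r8c5=5.
Step 16. [r1c1∈{8}] only 8 remains possible at r1c1 ⇒ r1c1=8.
Step 17. [r2c1∈{6}] only 6 remains possible at r2c1, so r2c1=6.
Step 18. [r1c3∈{3}] r1c3 has the single candidate 3. So r1c3=3.
Step 19. [r7c5∈{6}] r7c5 is down to just 6. So r7c5=6.
Step 20. [r4c6∈{3}] r4c6 has the single candidate 3 ⇒ r4c6=3.
Step 21. [r6c7∈{4}] r6c7 has the single candidate 4, so r6c7=4.
Step 22. [r9c7∈{1}] only 1 remains possible at r9c7, so r9c7=1.
Step 23. [r5c7∈{5}] only 5 remains possible at r5c7, so r5c7=5.
Step 24. [r8c4∈{3}] r8c4's peers cover all but 3, so r8c4=3.
Step 25. [r3c6∈{8}] only 8 remains possible at r3c6 ⇒ r3c6=8.
Step 26. [r3c9∈{1}] r3c9 has the single candidate 1. So r3c9=1.
Step 27. [r7c9∈{9}] r7c9 is down to just 9. So r7c9=9.
Step 28. [r8c2∈{6}] only 6 remains possible at r8c2. So r8c2=6.
Step 29. [r1c5∈{4}] r1c5 is down to just 4 ⇒ r1c5=4.
Step 30. [r8c3∈{9}] r8c3 has the single candidate 9. So r8c3=9.
Step 31. [r9c6∈{9}] nothing but 9 survives at r9c6 ⇒ r9c6=9.
Step 32. [r5c8∈{2}] r5c8 has the single candidate 2 ⇒ r5c8=2.
Step 33. [r9c4∈{7}] r9c4's peers cover all but 7 ⇒ r9c4=7.
Step 34. [r6c9∈{8}] r6c9 is down to just 8. So r6c9=8.
Step 35. [r2c3∈{5}] r2c3 is down to just 5. So r2c3=5.
Step 36. [r6c8∈{3}] r6c8 has the single candidate 3. So r6c8=3.
Step 37. [r7c4∈{2}] only 2 remains possible at r7c4 ⇒ r7c4=2.
Step 38. [r6c1∈{9}] nothing but 9 survives at r6c1. So r6c1=9.
Step 39. [r4c9∈{7}] nothing but 7 survives at r4c9 ⇒ r4c9=7.
Step 40. [r1c8∈{9}] r1c8 is down to just 9. So r1c8=9.

Answer: 8 1 3 5 4 6 7 9 2 / 6 9 5 1 7 2 8 4 3 / 4 7 2 9 3 8 6 5 1 / 5 4 6 8 2 3 9 1 7 / 3 8 1 4 9 7 5 2 6 / 9 2 7 6 1 5 4 3 8 / 1 5 8 2 6 4 3 7 9 / 7 6 9 3 5 1 2 8 4 / 2 3 4 7 8 9 1 6 5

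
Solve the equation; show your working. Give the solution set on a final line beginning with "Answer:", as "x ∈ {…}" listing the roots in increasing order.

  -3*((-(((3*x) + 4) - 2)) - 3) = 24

Step 1. [-3*((-(((3*x) + 4) - 2)) - 3) = 24] leading coefficient -3: divide by -3 ⇒ div: (-(((3*x) + 4) - 2)) - 3 = -8.
Step 2. [(-(((3*x) + 4) - 2)) - 3 = -8] 3 comes off first (add 3) ⇒ sub: -(((3*x) + 4) - 2) = -5.
Step 3. [-(((3*x) + 4) - 2) = -5] leading − — multiply by −1 ⇒ neg: ((3*x) + 4) - 2 = 5.
Step 4. [((3*x) + 4) - 2 = 5] add 2: x sits inside (… - 2) ⇒ sub: (3*x) + 4 = 7.
Step 5. [(3*x) + 4 = 7] the outer +4 inverts by subtracting 4, so sub: 3*x = 3.
Step 6. [3*x = 3] leading coefficient 3: divide by 3, so div: x = 1.

Answer: x ∈ {1}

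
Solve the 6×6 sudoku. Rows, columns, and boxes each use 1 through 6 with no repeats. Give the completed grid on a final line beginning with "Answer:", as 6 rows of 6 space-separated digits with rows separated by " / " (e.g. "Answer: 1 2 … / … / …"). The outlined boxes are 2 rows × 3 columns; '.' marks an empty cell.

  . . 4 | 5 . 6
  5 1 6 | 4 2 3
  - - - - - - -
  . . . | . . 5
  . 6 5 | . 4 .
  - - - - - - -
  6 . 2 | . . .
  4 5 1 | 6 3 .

Step 1. [r3c3∈{3}] only 3 remains possible at r3c3 ⇒ r3c3=3.
Step 2. [r5c4∈{1}] nothing but 1 survives at r5c4, so r5c4=1.
Step 3. [r3c4∈{2}] only 2 remains possible at r3c4 ⇒ r3c4=2.
Step 4. [r3c1∈{1}] only 1 remains possible at r3c1, so r3c1=1.
Step 5. [r1c2∈{2,3}] r1c2 is the only open cell in col 2 admitting 2. So r1c2=2.
Step 6. [r3c5∈{6}] nothing but 6 survives at r3c5. So r3c5=6.
Step 7. [r4c1∈{2}] only 2 remains possible at r4c1. So r4c1=2.
Step 8. [r1c1∈{3}] nothing but 3 survives at r1c1 ⇒ r1c1=3.
Step 9. [r4c4∈{3}] nothing but 3 survives at r4c4. So r4c4=3.
Step 10. [r6c6∈{2}] r6c6's peers cover all but 2 ⇒ r6c6=2.
Step 11. [r3c2∈{4}] r3c2 has the single candidate 4 ⇒ r3c2=4.
Step 12. [r4c6∈{1}] only 1 remains possible at r4c6. So r4c6=1.
Step 13. [r5c2∈{3}] r5c2 has the single candidate 3, so r5c2=3.
Step 14. [r1c5∈{1}] only 1 remains possible at r1c5, so r1c5=1.
Step 15. [r5c6∈{4}] nothing but 4 survives at r5c6. So r5c6=4.
Step 16. [r5c5∈{5}] r5c5 has the single candidate 5. So r5c5=5.

Answer: 3 2 4 5 1 6 / 5 1 6 4 2 3 / 1 4 3 2 6 5 / 2 6 5 3 4 1 / 6 3 2 1 5 4 / 4 5 1 6 3 2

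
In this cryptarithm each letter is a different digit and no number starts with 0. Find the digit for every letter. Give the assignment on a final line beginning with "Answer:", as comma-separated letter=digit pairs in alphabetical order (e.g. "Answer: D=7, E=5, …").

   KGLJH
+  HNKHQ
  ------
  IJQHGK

Step 1. [col 1: H + Q ≡ K (mod 10)] no forcing yet in column 1 (carry-in 0); Q=6 is free and consistent — try it. So Q=6.
Step 2. [col 1: H + Q ≡ K (mod 10)] column 1 (H + Q ≡ K (mod 10), carry-in 0) doesn't pin H yet; pick H=3 and continue ⇒ H=3.
Step 3. [col 1: H + Q ≡ K (mod 10)] in column 1 we have H+Q≡K with carry-in 0; given H=3, Q=6 and digits 3,6 already taken and all letters distinct, that pins K to 9, so K=9.
Step 4. [I] I is the leading digit of a 6-digit sum of two 5-digit numbers; the final carry is exactly 1. So I=1.
Step 5. [col 2: J + H ≡ G (mod 10)] no forcing yet in column 2 (carry-in 0); J=2 is free and consistent — try it, so J=2.
Step 6. [col 2: J + H ≡ G (mod 10)] column 2: given J=2, H=3, carry-in 0, and digits 1,2,3,6,9 already taken and all letters distinct, J+H≡G (mod 10) forces G=5, so G=5.
Step 7. [col 3: L + K ≡ H (mod 10)] in column 3 we have L+K≡H with carry-in 0; given K=9, H=3 and digits 1,2,3,5,6,9 already taken and all letters distinct, that pins L to 4. So L=4.
Step 8. [col 4: G + N ≡ Q (mod 10)] column 4: given G=5, Q=6, carry-in 1, and digits 1,2,3,4,5,6,9 already taken and all letters distinct, G+N≡Q (mod 10) forces N=0 ⇒ N=0.

Answer: G=5, H=3, I=1, J=2, K=9, L=4, N=0, Q=6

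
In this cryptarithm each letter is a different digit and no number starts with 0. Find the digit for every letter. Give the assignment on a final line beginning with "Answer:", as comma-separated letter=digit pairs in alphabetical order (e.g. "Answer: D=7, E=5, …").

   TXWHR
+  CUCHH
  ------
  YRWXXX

Step 1. [col 1: R + H ≡ X (mod 10)] column 1 (R + H ≡ X (mod 10), carry-in 0) doesn't pin H yet; pick H=6 and continue ⇒ H=6.
Step 2. [Y] adding two 5-digit numbers gives at most 5+1 digits, and here it does — Y is that final carry and must be 1 ⇒ Y=1.
Step 3. [col 1: R + H ≡ X (mod 10)] several values work for X in column 1 (R + H ≡ X (mod 10), carry-in 0); try X=3 ⇒ X=3.
Step 4. [col 1: R + H ≡ X (mod 10)] in column 1 we have R+H≡X with carry-in 0; given H=6, X=3 and digits 1,3,6 already taken and all letters distinct, that pins R to 7. So R=7.
Step 5. [col 3: W + C ≡ X (mod 10)] no forcing yet in column 3 (carry-in 1); W=4 is free and consistent — try it, so W=4.
Step 6. [col 3: W + C ≡ X (mod 10)] from column 3 (W=4, X=3, carry-in 1, digits 1,3,4,6,7 already taken and all letters distinct): C must equal 8. So C=8.
Step 7. [col 4: X + U ≡ W (mod 10)] column 4 reads X+U+carry(1)=W with X=3, W=4; with digits 1,3,4,6,7,8 already taken and all letters distinct, the only value for U is 0, so U=0.
Step 8. [col 5: T + C ≡ R (mod 10)] from column 5 (C=8, R=7, carry-in 0, digits 0,1,3,4,6,7,8 already taken and all letters distinct): T must equal 9, so T=9.

Answer: C=8, H=6, R=7, T=9, U=0, W=4, X=3, Y=1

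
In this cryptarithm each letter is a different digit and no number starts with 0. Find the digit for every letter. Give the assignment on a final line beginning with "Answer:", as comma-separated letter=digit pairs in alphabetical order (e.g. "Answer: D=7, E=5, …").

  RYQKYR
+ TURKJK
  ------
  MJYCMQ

Step 1. [col 1: R + K ≡ Q (mod 10)] column 1 (R + K ≡ Q (mod 10), carry-in 0) doesn't pin K yet; pick K=5 and continue. So K=5.
Step 2. [col 1: R + K ≡ Q (mod 10)] Q=8 is one option consistent with column 1 (R + K ≡ Q (mod 10), carry-in 0) — take it ⇒ Q=8.
Step 3. [col 1: R + K ≡ Q (mod 10)] in column 1 we have R+K≡Q with carry-in 0; given K=5, Q=8 and digits 5,8 already taken and all letters distinct, that pins R to 3 ⇒ R=3.
Step 4. [col 2: Y + J ≡ M (mod 10)] M=9 is one option consistent with column 2 (Y + J ≡ M (mod 10), carry-in 0) — take it ⇒ M=9.
Step 5. [col 2: Y + J ≡ M (mod 10)] several values work for Y in column 2 (Y + J ≡ M (mod 10), carry-in 0); try Y=2 ⇒ Y=2.
Step 6. [col 2: Y + J ≡ M (mod 10)] column 2: given Y=2, M=9, carry-in 0, and digits 2,3,5,8,9 already taken and all letters distinct, Y+J≡M (mod 10) forces J=7, so J=7.
Step 7. [col 3: K + K ≡ C (mod 10)] column 3 reads K+K+carry(0)=C with K=5; with digits 2,3,5,7,8,9 already taken and all letters distinct, the only value for C is 0 ⇒ C=0.
Step 8. [col 5: Y + U ≡ J (mod 10)] in column 5 we have Y+U≡J with carry-in 1; given Y=2, J=7 and digits 0,2,3,5,7,8,9 already taken and all letters distinct, that pins U to 4 ⇒ U=4.
Step 9. [col 6: R + T ≡ M (mod 10)] in column 6 we have R+T≡M with carry-in 0; given R=3, M=9 and digits 0,2,3,4,5,7,8,9 already taken and all letters distinct, that pins T to 6, so T=6.

Answer: C=0, J=7, K=5, M=9, Q=8, R=3, T=6, U=4, Y=2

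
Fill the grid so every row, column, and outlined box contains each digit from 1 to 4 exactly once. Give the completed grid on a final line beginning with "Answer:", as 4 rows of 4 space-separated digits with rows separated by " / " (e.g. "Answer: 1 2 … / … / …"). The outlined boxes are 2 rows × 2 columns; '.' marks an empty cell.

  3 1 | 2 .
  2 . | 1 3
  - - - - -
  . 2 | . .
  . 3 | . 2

Step 1. [r4c3∈{4}] r4c3 is down to just 4 ⇒ r4c3=4.
Step 2. [r4c1∈{1}] r4c1 is down to just 1 ⇒ r4c1=1.
Step 3. [r2c2∈{4}] nothing but 4 survives at r2c2 ⇒ r2c2=4.
Step 4. [r1c4∈{4}] only 4 remains possible at r1c4, so r1c4=4.
Step 5. [r3c4∈{1}] only 1 remains possible at r3c4, so r3c4=1.
Step 6. [r3c3∈{3}] nothing but 3 survives at r3c3 ⇒ r3c3=3.
Step 7. [r3c1∈{4}] r3c1's peers cover all but 4. So r3c1=4.

Answer: 3 1 2 4 / 2 4 1 3 / 4 2 3 1 / 1 3 4 2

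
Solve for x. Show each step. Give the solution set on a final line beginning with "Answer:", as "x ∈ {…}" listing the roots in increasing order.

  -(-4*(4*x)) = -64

Step 1. [-(-4*(4*x)) = -64] flip signs both sides ⇒ neg: -4*(4*x) = 64.
Step 2. [-4*(4*x) = 64] -4·(inner) — divide through by -4 ⇒ div: 4*x = -16.
Step 3. [4*x = -16] divide by the outer 4, so div: x = -4.

Answer: x ∈ {-4}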